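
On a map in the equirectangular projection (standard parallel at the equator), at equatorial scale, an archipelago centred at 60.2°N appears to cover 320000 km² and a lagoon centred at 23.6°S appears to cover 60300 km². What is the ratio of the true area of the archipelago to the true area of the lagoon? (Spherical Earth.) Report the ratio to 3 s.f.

Plate carrée has h = 1 and k = sec φ, giving areal scale sec φ; true area = (apparent area) · cos φ.
True area of archipelago: 320000 × cos(60.2°) = 320000 × 0.4970 = 159000 km².
True area of lagoon: 60300 × cos(23.6°) = 60300 × 0.9164 = 55260 km².
Ratio = 159000 / 55260 ≈ 2.88.

2.88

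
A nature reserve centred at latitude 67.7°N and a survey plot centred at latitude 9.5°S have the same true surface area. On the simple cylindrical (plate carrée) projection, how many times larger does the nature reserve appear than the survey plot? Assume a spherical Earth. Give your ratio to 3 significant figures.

2.60

Plate carrée maps x = Rλ, y = Rφ. The meridian scale is h = 1 and the parallel scale is k = 1/cos φ = sec φ.
Areal scale at 67.7°: h·k = 1.000 × 2.635 = 2.635.
Areal scale at 9.5°: h·k = 1.000 × 1.014 = 1.014.
Ratio = 2.635/1.014 ≈ 2.60.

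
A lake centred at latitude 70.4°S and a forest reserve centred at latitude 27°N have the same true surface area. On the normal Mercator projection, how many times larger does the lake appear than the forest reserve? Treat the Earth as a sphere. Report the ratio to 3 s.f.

7.06

Mercator is conformal with k = sec φ, so areal scale = k² = sec²φ.
At 70.4°: sec²(70.4°) = 1/0.3355² = 8.887.
At 27°: sec²(27°) = 1/0.8910² = 1.260.
Ratio = 8.887/1.260 = cos²(27°)/cos²(70.4°) ≈ 7.06.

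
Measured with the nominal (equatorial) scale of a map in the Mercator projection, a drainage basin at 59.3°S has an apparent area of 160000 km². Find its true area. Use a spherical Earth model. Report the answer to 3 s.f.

41700 km²

Mercator is conformal, so the point scale is isotropic: h = k = sec φ = 1/cos φ.
Areal scale = k² = sec²φ = 1/cos²(59.3°) = 1/0.5105² = 3.837.
True area = apparent / (areal scale) = 160000 / 3.837 ≈ 41700 km².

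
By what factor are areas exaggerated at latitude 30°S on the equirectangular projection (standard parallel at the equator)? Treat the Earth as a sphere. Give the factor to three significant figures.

1.15

In the plate carrée (x = Rλ, y = Rφ), meridians are true-scale (h = 1) and parallels are stretched by k = sec φ.
Areal scale = h·k = 1 × sec φ; at 30°, h = 1.000, k = 1.155, so h·k = 1.155.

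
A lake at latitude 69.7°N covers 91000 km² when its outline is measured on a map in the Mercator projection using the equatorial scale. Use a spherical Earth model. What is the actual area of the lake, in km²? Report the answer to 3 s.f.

The Mercator projection is conformal; its linear scale factor is the same in every direction and equals sec φ = 1/cos φ.
Areal scale = k² = sec²φ = 1/cos²(69.7°) = 1/0.3469² = 8.308.
True area = apparent / (areal scale) = 91000 / 8.308 ≈ 11000 km².

11000 km²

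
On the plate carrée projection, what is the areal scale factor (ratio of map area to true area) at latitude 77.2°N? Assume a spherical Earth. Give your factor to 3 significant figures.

Plate carrée maps x = Rλ, y = Rφ. The meridian scale is h = 1 and the parallel scale is k = 1/cos φ = sec φ.
Areal scale = h·k = 1 × sec φ; at 77.2°, h = 1.000, k = 4.514, so h·k = 4.514.

4.51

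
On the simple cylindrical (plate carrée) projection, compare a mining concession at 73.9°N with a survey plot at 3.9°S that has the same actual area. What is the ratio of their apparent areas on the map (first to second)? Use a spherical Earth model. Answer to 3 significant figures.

In the plate carrée (x = Rλ, y = Rφ), meridians are true-scale (h = 1) and parallels are stretched by k = sec φ.
Areal scale at 73.9°: h·k = 1.000 × 3.606 = 3.606.
Areal scale at 3.9°: h·k = 1.000 × 1.002 = 1.002.
Ratio = 3.606/1.002 ≈ 3.60.

3.60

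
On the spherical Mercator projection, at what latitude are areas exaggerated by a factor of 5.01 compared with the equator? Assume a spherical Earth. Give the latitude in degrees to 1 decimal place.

Mercator areal scale is sec²φ.
sec²φ = 5.01  ⇒  cos²φ = 0.1996  ⇒  cos φ = 0.4468.
φ = arccos(0.4468) ≈ 63.5°.

63.5°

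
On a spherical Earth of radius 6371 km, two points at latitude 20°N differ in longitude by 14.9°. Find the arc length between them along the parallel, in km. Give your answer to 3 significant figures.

1560 km

Arc length along a parallel = R cos φ · Δλ (with Δλ in radians).
= 6371 × cos 20° × (14.9° × π/180) = 6371 × 0.9397 × 0.2601 ≈ 1560 km.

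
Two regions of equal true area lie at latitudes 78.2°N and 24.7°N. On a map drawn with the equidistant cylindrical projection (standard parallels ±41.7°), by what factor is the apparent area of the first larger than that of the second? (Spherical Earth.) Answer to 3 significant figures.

The equidistant cylindrical projection with φ₀ = 41.7° has h = 1 (meridians true) and k = cos φ₀ / cos φ along parallels.
Areal scale at 78.2°: h·k = 1.000 × 3.651 = 3.651.
Areal scale at 24.7°: h·k = 1.000 × 0.8218 = 0.8218.
Ratio = 3.651/0.8218 ≈ 4.44.

4.44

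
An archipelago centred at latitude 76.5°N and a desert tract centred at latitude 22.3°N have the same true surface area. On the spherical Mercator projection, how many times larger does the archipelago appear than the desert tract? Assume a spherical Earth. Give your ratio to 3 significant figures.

15.7

Mercator areal scale is sec²φ.
At 76.5°: sec²(76.5°) = 1/0.2334² = 18.35.
At 22.3°: sec²(22.3°) = 1/0.9252² = 1.168.
Ratio = 18.35/1.168 = cos²(22.3°)/cos²(76.5°) ≈ 15.7.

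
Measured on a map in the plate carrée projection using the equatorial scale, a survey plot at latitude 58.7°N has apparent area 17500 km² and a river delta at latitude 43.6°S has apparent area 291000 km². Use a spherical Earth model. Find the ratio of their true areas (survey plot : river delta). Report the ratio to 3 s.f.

0.0431

On the plate carrée, areal scale = h·k = 1 × sec φ, so true area = apparent × cos φ.
True area of survey plot: 17500 × cos(58.7°) = 17500 × 0.5195 = 9092 km².
True area of river delta: 291000 × cos(43.6°) = 291000 × 0.7242 = 210700 km².
Ratio = 9092 / 210700 ≈ 0.0431.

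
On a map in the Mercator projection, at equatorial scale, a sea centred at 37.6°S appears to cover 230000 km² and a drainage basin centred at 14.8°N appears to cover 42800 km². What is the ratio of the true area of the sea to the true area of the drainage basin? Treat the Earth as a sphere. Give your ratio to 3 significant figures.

Since Mercator area scale is 1/cos²φ, the true area equals the apparent area multiplied by cos²φ.
True area of sea: 230000 × cos²(37.6°) = 230000 × 0.6277 = 144400 km².
True area of drainage basin: 42800 × cos²(14.8°) = 42800 × 0.9347 = 40010 km².
Ratio = 144400 / 40010 ≈ 3.61.

3.61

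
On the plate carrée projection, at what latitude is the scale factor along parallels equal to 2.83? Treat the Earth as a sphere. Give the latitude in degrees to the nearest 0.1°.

69.3°

Plate carrée: h = 1, k = sec φ along parallels.
sec φ = 2.83  ⇒  cos φ = 0.3534  ⇒  φ ≈ 69.3°.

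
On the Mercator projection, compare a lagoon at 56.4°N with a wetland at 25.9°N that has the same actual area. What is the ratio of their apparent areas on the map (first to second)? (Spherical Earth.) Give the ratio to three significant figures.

2.64

Mercator is conformal with k = sec φ, so areal scale = k² = sec²φ.
At 56.4°: sec²(56.4°) = 1/0.5534² = 3.265.
At 25.9°: sec²(25.9°) = 1/0.8996² = 1.236.
Ratio = 3.265/1.236 = cos²(25.9°)/cos²(56.4°) ≈ 2.64.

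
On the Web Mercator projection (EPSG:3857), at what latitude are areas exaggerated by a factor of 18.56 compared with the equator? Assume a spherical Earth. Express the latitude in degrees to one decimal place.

Mercator areal scale is sec²φ.
sec²φ = 18.56  ⇒  cos²φ = 0.05388  ⇒  cos φ = 0.2321.
φ = arccos(0.2321) ≈ 76.6°.

76.6°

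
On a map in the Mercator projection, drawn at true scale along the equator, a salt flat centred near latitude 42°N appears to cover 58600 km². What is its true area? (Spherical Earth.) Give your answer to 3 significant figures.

32400 km²

The Mercator projection is conformal; its linear scale factor is the same in every direction and equals sec φ = 1/cos φ.
Areal scale = k² = sec²φ = 1/cos²(42°) = 1/0.7431² = 1.811.
True area = apparent / (areal scale) = 58600 / 1.811 ≈ 32400 km².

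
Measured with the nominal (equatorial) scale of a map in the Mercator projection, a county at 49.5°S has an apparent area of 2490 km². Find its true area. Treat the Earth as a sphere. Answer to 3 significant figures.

1050 km²

The Mercator projection is conformal; its linear scale factor is the same in every direction and equals sec φ = 1/cos φ.
Areal scale = k² = sec²φ = 1/cos²(49.5°) = 1/0.6494² = 2.371.
True area = apparent / (areal scale) = 2490 / 2.371 ≈ 1050 km².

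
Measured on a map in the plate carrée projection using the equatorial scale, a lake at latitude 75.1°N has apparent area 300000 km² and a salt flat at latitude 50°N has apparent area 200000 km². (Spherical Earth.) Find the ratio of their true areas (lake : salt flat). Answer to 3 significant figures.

0.600

Plate carrée has h = 1 and k = sec φ, giving areal scale sec φ; true area = (apparent area) · cos φ.
True area of lake: 300000 × cos(75.1°) = 300000 × 0.2571 = 77140 km².
True area of salt flat: 200000 × cos(50°) = 200000 × 0.6428 = 128600 km².
Ratio = 77140 / 128600 ≈ 0.600.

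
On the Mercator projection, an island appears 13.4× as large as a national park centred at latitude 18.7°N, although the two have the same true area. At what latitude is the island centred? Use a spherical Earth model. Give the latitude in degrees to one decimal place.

75.0°

For equal true areas on Mercator, apparent areas scale as sec²φ, so the ratio is cos²φ₂ / cos²φ₁.
cos²φ₂ / cos²φ₁ = 13.4  ⇒  cos φ₁ = cos 18.7° / √13.4 = 0.9472/3.661 = 0.2588.
φ₁ = arccos(0.2588) ≈ 75.0°.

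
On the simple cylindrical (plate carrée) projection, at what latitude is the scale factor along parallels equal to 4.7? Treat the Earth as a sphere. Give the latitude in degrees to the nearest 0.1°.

Plate carrée: h = 1, k = sec φ along parallels.
sec φ = 4.7  ⇒  cos φ = 0.2128  ⇒  φ ≈ 77.7°.

77.7°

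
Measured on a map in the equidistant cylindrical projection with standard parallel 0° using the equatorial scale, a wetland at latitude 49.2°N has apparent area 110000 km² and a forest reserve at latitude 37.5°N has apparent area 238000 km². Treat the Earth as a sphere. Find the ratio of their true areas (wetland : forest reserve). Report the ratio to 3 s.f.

On the plate carrée, areal scale = h·k = 1 × sec φ, so true area = apparent × cos φ.
True area of wetland: 110000 × cos(49.2°) = 110000 × 0.6534 = 71880 km².
True area of forest reserve: 238000 × cos(37.5°) = 238000 × 0.7934 = 188800 km².
Ratio = 71880 / 188800 ≈ 0.381.

0.381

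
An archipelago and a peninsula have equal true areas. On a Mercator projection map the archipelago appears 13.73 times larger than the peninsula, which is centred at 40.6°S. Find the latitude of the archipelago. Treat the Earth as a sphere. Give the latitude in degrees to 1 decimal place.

78.2°

On Mercator, (apparent₁)/(apparent₂) = sec²φ₁ / sec²φ₂ when true areas are equal.
cos²φ₂ / cos²φ₁ = 13.73  ⇒  cos φ₁ = cos 40.6° / √13.73 = 0.7593/3.705 = 0.2049.
φ₁ = arccos(0.2049) ≈ 78.2°.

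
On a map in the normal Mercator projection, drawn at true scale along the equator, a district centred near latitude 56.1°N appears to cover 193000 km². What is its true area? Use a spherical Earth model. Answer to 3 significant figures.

For Mercator, h = k = sec φ (a conformal cylindrical projection has a single point scale, 1/cos φ).
Areal scale = k² = sec²φ = 1/cos²(56.1°) = 1/0.5577² = 3.215.
True area = apparent / (areal scale) = 193000 / 3.215 ≈ 60000 km².

60000 km²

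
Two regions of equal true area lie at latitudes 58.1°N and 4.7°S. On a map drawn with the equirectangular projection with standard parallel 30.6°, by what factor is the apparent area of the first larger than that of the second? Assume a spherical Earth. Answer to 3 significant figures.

1.89

In the equirectangular projection with standard parallel φ₀ = 30.6° (x = Rλ cos φ₀, y = Rφ), meridians are true-scale (h = 1) and the parallel scale is k = cos φ₀ / cos φ.
Areal scale at 58.1°: h·k = 1.000 × 1.629 = 1.629.
Areal scale at 4.7°: h·k = 1.000 × 0.8636 = 0.8636.
Ratio = 1.629/0.8636 ≈ 1.89.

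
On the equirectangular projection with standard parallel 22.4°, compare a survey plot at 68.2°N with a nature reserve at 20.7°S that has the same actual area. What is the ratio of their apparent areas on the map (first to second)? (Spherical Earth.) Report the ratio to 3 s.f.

2.52

The equidistant cylindrical projection with φ₀ = 22.4° has h = 1 (meridians true) and k = cos φ₀ / cos φ along parallels.
Areal scale at 68.2°: h·k = 1.000 × 2.490 = 2.490.
Areal scale at 20.7°: h·k = 1.000 × 0.9883 = 0.9883.
Ratio = 2.490/0.9883 ≈ 2.52.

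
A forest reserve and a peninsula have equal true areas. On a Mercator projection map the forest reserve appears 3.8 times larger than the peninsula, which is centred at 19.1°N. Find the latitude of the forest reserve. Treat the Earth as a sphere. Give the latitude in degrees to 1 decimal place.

For equal true areas on Mercator, apparent areas scale as sec²φ, so the ratio is cos²φ₂ / cos²φ₁.
cos²φ₂ / cos²φ₁ = 3.8  ⇒  cos φ₁ = cos 19.1° / √3.8 = 0.9449/1.949 = 0.4847.
φ₁ = arccos(0.4847) ≈ 61.0°.

61.0°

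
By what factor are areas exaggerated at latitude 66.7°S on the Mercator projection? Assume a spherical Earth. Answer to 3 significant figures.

For Mercator, h = k = sec φ (a conformal cylindrical projection has a single point scale, 1/cos φ).
Areal scale = k² = sec²φ = 1/cos²(66.7°) = 1/0.3955² = 6.392.

6.39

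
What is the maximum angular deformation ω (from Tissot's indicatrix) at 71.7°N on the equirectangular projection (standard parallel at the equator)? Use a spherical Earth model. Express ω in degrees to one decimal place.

Plate carrée maps x = Rλ, y = Rφ. The meridian scale is h = 1 and the parallel scale is k = 1/cos φ = sec φ.
At 71.7°: h = 1.000, k = 3.185; principal scales a = 3.185, b = 1.000.
sin(ω/2) = (a − b)/(a + b) = 2.185/4.185 = 0.5221, so ω = 2 arcsin(0.5221) ≈ 62.9°.

62.9°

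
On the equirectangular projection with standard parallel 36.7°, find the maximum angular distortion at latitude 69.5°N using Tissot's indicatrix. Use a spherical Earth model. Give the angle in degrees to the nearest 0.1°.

46.2°

The equidistant cylindrical projection with φ₀ = 36.7° has h = 1 (meridians true) and k = cos φ₀ / cos φ along parallels.
At 69.5°: h = 1.000, k = 2.289; principal scales a = 2.289, b = 1.000.
sin(ω/2) = (a − b)/(a + b) = 1.289/3.289 = 0.3920, so ω = 2 arcsin(0.3920) ≈ 46.2°.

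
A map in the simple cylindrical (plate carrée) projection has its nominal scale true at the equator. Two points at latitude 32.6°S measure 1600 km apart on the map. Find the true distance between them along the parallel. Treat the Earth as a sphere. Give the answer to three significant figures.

In the plate carrée (x = Rλ, y = Rφ), meridians are true-scale (h = 1) and parallels are stretched by k = sec φ.
Along the parallel at 32.6°, map distances are exaggerated by k = sec 32.6° = 1.187.
True distance = 1600 / 1.187 = 1600 × cos 32.6° ≈ 1350 km.

1350 km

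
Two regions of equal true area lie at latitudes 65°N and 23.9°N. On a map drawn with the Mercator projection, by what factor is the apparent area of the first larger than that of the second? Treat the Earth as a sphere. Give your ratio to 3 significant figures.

4.68

Mercator is conformal with k = sec φ, so areal scale = k² = sec²φ.
At 65°: sec²(65°) = 1/0.4226² = 5.599.
At 23.9°: sec²(23.9°) = 1/0.9143² = 1.196.
Ratio = 5.599/1.196 = cos²(23.9°)/cos²(65°) ≈ 4.68.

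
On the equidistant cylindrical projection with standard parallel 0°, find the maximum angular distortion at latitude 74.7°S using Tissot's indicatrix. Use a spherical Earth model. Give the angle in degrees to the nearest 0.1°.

For the equirectangular projection with φ₀ = 0 (plate carrée), h = 1 along meridians and k = sec φ along parallels.
At 74.7°: h = 1.000, k = 3.790; principal scales a = 3.790, b = 1.000.
sin(ω/2) = (a − b)/(a + b) = 2.790/4.790 = 0.5824, so ω = 2 arcsin(0.5824) ≈ 71.2°.

71.2°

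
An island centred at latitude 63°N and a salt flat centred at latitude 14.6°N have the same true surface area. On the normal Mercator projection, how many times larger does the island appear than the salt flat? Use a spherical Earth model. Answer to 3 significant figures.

Mercator is conformal with k = sec φ, so areal scale = k² = sec²φ.
At 63°: sec²(63°) = 1/0.4540² = 4.852.
At 14.6°: sec²(14.6°) = 1/0.9677² = 1.068.
Ratio = 4.852/1.068 = cos²(14.6°)/cos²(63°) ≈ 4.54.

4.54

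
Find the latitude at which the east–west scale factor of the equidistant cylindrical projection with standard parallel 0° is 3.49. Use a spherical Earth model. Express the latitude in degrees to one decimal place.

73.3°

Plate carrée: h = 1, k = sec φ along parallels.
sec φ = 3.49  ⇒  cos φ = 0.2865  ⇒  φ ≈ 73.3°.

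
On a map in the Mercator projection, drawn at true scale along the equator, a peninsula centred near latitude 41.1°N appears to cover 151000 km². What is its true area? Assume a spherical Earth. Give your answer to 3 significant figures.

85700 km²

The Mercator projection is conformal; its linear scale factor is the same in every direction and equals sec φ = 1/cos φ.
Areal scale = k² = sec²φ = 1/cos²(41.1°) = 1/0.7536² = 1.761.
True area = apparent / (areal scale) = 151000 / 1.761 ≈ 85700 km².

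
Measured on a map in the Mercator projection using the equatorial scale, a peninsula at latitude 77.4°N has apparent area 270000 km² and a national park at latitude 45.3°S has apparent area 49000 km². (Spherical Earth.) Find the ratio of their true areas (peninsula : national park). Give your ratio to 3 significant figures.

0.530

Mercator's areal exaggeration is sec²φ; hence true area = (apparent area) · cos²φ.
True area of peninsula: 270000 × cos²(77.4°) = 270000 × 0.04759 = 12850 km².
True area of national park: 49000 × cos²(45.3°) = 49000 × 0.4948 = 24240 km².
Ratio = 12850 / 24240 ≈ 0.530.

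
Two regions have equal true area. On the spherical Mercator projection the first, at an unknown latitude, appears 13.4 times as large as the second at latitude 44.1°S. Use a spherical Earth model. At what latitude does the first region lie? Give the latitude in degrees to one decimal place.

78.7°

For equal true areas on Mercator, apparent areas scale as sec²φ, so the ratio is cos²φ₂ / cos²φ₁.
cos²φ₂ / cos²φ₁ = 13.4  ⇒  cos φ₁ = cos 44.1° / √13.4 = 0.7181/3.661 = 0.1962.
φ₁ = arccos(0.1962) ≈ 78.7°.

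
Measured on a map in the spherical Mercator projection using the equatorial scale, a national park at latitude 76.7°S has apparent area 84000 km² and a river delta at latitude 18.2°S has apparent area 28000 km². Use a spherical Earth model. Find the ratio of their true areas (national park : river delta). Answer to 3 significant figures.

0.176

On Mercator the areal scale is sec²φ, so true area = apparent × cos²φ.
True area of national park: 84000 × cos²(76.7°) = 84000 × 0.05292 = 4446 km².
True area of river delta: 28000 × cos²(18.2°) = 28000 × 0.9024 = 25270 km².
Ratio = 4446 / 25270 ≈ 0.176.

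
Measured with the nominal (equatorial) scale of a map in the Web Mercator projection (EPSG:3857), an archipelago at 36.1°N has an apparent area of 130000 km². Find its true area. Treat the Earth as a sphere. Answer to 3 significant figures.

84900 km²

Mercator is conformal, so the point scale is isotropic: h = k = sec φ = 1/cos φ.
Areal scale = k² = sec²φ = 1/cos²(36.1°) = 1/0.8080² = 1.532.
True area = apparent / (areal scale) = 130000 / 1.532 ≈ 84900 km².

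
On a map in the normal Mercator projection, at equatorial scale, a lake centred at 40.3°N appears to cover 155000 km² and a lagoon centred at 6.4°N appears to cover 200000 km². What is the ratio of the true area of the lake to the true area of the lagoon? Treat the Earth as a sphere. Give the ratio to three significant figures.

0.456

Since Mercator area scale is 1/cos²φ, the true area equals the apparent area multiplied by cos²φ.
True area of lake: 155000 × cos²(40.3°) = 155000 × 0.5817 = 90160 km².
True area of lagoon: 200000 × cos²(6.4°) = 200000 × 0.9876 = 197500 km².
Ratio = 90160 / 197500 ≈ 0.456.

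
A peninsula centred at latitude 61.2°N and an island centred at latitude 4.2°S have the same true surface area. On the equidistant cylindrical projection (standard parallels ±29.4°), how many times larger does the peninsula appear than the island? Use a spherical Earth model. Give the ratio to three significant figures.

In the equirectangular projection with standard parallel φ₀ = 29.4° (x = Rλ cos φ₀, y = Rφ), meridians are true-scale (h = 1) and the parallel scale is k = cos φ₀ / cos φ.
Areal scale at 61.2°: h·k = 1.000 × 1.808 = 1.808.
Areal scale at 4.2°: h·k = 1.000 × 0.8736 = 0.8736.
Ratio = 1.808/0.8736 ≈ 2.07.

2.07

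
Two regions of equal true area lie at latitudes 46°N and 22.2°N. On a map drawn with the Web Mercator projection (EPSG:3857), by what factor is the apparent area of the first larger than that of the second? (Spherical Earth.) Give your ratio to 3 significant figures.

1.78

On Mercator, area is exaggerated by sec²φ = 1/cos²φ.
At 46°: sec²(46°) = 1/0.6947² = 2.072.
At 22.2°: sec²(22.2°) = 1/0.9259² = 1.167.
Ratio = 2.072/1.167 = cos²(22.2°)/cos²(46°) ≈ 1.78.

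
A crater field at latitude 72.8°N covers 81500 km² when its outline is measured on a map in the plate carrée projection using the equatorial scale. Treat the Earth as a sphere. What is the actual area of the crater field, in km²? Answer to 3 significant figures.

24100 km²

Plate carrée maps x = Rλ, y = Rφ. The meridian scale is h = 1 and the parallel scale is k = 1/cos φ = sec φ.
Areal scale = h·k = 1 × sec φ; at 72.8°, h = 1.000, k = 3.382, so h·k = 3.382.
True area = apparent / (areal scale) = 81500 / 3.382 ≈ 24100 km².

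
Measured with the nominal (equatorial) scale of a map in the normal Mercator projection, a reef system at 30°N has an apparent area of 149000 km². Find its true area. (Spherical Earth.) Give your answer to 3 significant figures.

For Mercator, h = k = sec φ (a conformal cylindrical projection has a single point scale, 1/cos φ).
Areal scale = k² = sec²φ = 1/cos²(30°) = 1/0.8660² = 1.333.
True area = apparent / (areal scale) = 149000 / 1.333 ≈ 112000 km².

112000 km²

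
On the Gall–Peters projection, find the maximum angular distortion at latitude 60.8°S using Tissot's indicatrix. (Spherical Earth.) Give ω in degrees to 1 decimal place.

41.6°

The Gall–Peters projection is cylindrical equal-area with φ₀ = 45°. For cylindrical equal-area with standard parallel φ₀, h = cos φ / cos φ₀ and k = cos φ₀ / cos φ, so h·k = 1.
At 60.8°: h = 0.6899, k = 1.449; principal scales a = 1.449, b = 0.6899.
sin(ω/2) = (a − b)/(a + b) = 0.7595/2.139 = 0.3550, so ω = 2 arcsin(0.3550) ≈ 41.6°.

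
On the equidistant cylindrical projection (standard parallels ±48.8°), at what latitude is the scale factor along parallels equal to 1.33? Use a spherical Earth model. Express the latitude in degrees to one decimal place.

With standard parallel φ₀ = 48.8°, the equirectangular projection gives x = Rλ cos φ₀, y = Rφ, so h = 1 and k = cos 48.8° / cos φ.
k = cos φ₀ / cos φ = 1.33  ⇒  cos φ = cos 48.8° / 1.33 = 0.4953.
φ = arccos(0.4953) ≈ 60.3°.

60.3°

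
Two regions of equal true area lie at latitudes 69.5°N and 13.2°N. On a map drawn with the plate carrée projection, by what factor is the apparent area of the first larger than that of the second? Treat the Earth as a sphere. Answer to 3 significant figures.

2.78

For the equirectangular projection with φ₀ = 0 (plate carrée), h = 1 along meridians and k = sec φ along parallels.
Areal scale at 69.5°: h·k = 1.000 × 2.855 = 2.855.
Areal scale at 13.2°: h·k = 1.000 × 1.027 = 1.027.
Ratio = 2.855/1.027 ≈ 2.78.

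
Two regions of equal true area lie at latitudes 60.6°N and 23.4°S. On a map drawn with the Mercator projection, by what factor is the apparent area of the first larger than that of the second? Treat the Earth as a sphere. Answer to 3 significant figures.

Mercator areal scale is sec²φ.
At 60.6°: sec²(60.6°) = 1/0.4909² = 4.150.
At 23.4°: sec²(23.4°) = 1/0.9178² = 1.187.
Ratio = 4.150/1.187 = cos²(23.4°)/cos²(60.6°) ≈ 3.50.

3.50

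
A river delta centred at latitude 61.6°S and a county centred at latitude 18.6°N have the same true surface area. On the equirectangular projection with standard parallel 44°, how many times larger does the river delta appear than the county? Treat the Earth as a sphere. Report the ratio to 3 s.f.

In the equirectangular projection with standard parallel φ₀ = 44° (x = Rλ cos φ₀, y = Rφ), meridians are true-scale (h = 1) and the parallel scale is k = cos φ₀ / cos φ.
Areal scale at 61.6°: h·k = 1.000 × 1.512 = 1.512.
Areal scale at 18.6°: h·k = 1.000 × 0.7590 = 0.7590.
Ratio = 1.512/0.7590 ≈ 1.99.

1.99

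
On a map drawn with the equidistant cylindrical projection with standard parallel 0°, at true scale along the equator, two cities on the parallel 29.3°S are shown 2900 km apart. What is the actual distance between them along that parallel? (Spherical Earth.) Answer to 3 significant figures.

2530 km

In the plate carrée (x = Rλ, y = Rφ), meridians are true-scale (h = 1) and parallels are stretched by k = sec φ.
Along the parallel at 29.3°, map distances are exaggerated by k = sec 29.3° = 1.147.
True distance = 2900 / 1.147 = 2900 × cos 29.3° ≈ 2530 km.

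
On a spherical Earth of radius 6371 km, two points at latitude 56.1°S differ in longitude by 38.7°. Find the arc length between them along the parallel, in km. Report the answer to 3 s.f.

2400 km

Arc length along a parallel = R cos φ · Δλ (with Δλ in radians).
= 6371 × cos 56.1° × (38.7° × π/180) = 6371 × 0.5577 × 0.6754 ≈ 2400 km.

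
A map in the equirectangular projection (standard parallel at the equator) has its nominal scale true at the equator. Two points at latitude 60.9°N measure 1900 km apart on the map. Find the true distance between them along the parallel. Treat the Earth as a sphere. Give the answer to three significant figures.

924 km

In the plate carrée (x = Rλ, y = Rφ), meridians are true-scale (h = 1) and parallels are stretched by k = sec φ.
Along the parallel at 60.9°, map distances are exaggerated by k = sec 60.9° = 2.056.
True distance = 1900 / 2.056 = 1900 × cos 60.9° ≈ 924 km.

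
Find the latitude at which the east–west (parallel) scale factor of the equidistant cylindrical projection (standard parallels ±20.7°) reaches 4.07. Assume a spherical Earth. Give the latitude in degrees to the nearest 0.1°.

76.7°

The equidistant cylindrical projection with φ₀ = 20.7° has h = 1 (meridians true) and k = cos φ₀ / cos φ along parallels.
k = cos φ₀ / cos φ = 4.07  ⇒  cos φ = cos 20.7° / 4.07 = 0.2298.
φ = arccos(0.2298) ≈ 76.7°.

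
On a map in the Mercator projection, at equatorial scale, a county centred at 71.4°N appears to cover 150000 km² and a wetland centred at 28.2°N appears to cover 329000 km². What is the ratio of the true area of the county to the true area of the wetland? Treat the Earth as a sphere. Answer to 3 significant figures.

0.0597

Since Mercator area scale is 1/cos²φ, the true area equals the apparent area multiplied by cos²φ.
True area of county: 150000 × cos²(71.4°) = 150000 × 0.1017 = 15260 km².
True area of wetland: 329000 × cos²(28.2°) = 329000 × 0.7767 = 255500 km².
Ratio = 15260 / 255500 ≈ 0.0597.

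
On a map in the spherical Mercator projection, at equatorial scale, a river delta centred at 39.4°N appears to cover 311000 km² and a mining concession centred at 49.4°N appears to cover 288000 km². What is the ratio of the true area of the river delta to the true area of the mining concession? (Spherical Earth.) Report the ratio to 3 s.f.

1.52

Mercator's areal exaggeration is sec²φ; hence true area = (apparent area) · cos²φ.
True area of river delta: 311000 × cos²(39.4°) = 311000 × 0.5971 = 185700 km².
True area of mining concession: 288000 × cos²(49.4°) = 288000 × 0.4235 = 122000 km².
Ratio = 185700 / 122000 ≈ 1.52.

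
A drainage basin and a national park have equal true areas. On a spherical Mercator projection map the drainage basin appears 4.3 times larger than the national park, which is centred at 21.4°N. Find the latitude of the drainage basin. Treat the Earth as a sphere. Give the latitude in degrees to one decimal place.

Mercator areal scale is sec²φ, so apparent-area ratio = sec²φ₁ / sec²φ₂ = cos²φ₂ / cos²φ₁.
cos²φ₂ / cos²φ₁ = 4.3  ⇒  cos φ₁ = cos 21.4° / √4.3 = 0.9311/2.074 = 0.4490.
φ₁ = arccos(0.4490) ≈ 63.3°.

63.3°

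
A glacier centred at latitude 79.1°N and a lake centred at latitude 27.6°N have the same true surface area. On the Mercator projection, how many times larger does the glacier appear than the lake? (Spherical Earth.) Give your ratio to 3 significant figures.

Mercator is conformal with k = sec φ, so areal scale = k² = sec²φ.
At 79.1°: sec²(79.1°) = 1/0.1891² = 27.97.
At 27.6°: sec²(27.6°) = 1/0.8862² = 1.273.
Ratio = 27.97/1.273 = cos²(27.6°)/cos²(79.1°) ≈ 22.0.

22.0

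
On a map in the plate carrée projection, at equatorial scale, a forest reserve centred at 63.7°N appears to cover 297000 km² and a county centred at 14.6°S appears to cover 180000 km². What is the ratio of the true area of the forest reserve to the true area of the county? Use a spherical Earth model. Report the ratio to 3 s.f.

0.755

On the plate carrée, areal scale = h·k = 1 × sec φ, so true area = apparent × cos φ.
True area of forest reserve: 297000 × cos(63.7°) = 297000 × 0.4431 = 131600 km².
True area of county: 180000 × cos(14.6°) = 180000 × 0.9677 = 174200 km².
Ratio = 131600 / 174200 ≈ 0.755.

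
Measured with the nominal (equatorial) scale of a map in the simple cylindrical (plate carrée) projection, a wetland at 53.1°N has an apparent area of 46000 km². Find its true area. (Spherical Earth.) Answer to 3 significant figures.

In the plate carrée (x = Rλ, y = Rφ), meridians are true-scale (h = 1) and parallels are stretched by k = sec φ.
Areal scale = h·k = 1 × sec φ; at 53.1°, h = 1.000, k = 1.666, so h·k = 1.666.
True area = apparent / (areal scale) = 46000 / 1.666 ≈ 27600 km².

27600 km²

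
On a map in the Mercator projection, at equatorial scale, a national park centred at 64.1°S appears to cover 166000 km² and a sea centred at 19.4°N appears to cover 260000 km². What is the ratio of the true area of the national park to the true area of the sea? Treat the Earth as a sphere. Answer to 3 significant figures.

0.137

Since Mercator area scale is 1/cos²φ, the true area equals the apparent area multiplied by cos²φ.
True area of national park: 166000 × cos²(64.1°) = 166000 × 0.1908 = 31670 km².
True area of sea: 260000 × cos²(19.4°) = 260000 × 0.8897 = 231300 km².
Ratio = 31670 / 231300 ≈ 0.137.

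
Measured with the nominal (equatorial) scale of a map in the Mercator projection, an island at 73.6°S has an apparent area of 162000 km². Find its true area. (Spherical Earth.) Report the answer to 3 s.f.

12900 km²

For Mercator, h = k = sec φ (a conformal cylindrical projection has a single point scale, 1/cos φ).
Areal scale = k² = sec²φ = 1/cos²(73.6°) = 1/0.2823² = 12.54.
True area = apparent / (areal scale) = 162000 / 12.54 ≈ 12900 km².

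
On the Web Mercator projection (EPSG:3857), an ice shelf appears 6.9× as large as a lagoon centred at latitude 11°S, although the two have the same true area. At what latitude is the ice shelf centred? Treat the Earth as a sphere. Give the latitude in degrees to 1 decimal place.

68.1°

On Mercator, (apparent₁)/(apparent₂) = sec²φ₁ / sec²φ₂ when true areas are equal.
cos²φ₂ / cos²φ₁ = 6.9  ⇒  cos φ₁ = cos 11° / √6.9 = 0.9816/2.627 = 0.3737.
φ₁ = arccos(0.3737) ≈ 68.1°.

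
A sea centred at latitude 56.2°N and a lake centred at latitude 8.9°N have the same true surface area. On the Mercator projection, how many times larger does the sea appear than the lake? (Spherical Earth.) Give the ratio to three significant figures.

Mercator is conformal with k = sec φ, so areal scale = k² = sec²φ.
At 56.2°: sec²(56.2°) = 1/0.5563² = 3.231.
At 8.9°: sec²(8.9°) = 1/0.9880² = 1.025.
Ratio = 3.231/1.025 = cos²(8.9°)/cos²(56.2°) ≈ 3.15.

3.15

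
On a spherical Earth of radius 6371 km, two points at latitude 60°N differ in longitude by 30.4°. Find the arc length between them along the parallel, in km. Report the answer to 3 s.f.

Arc length along a parallel = R cos φ · Δλ (with Δλ in radians).
= 6371 × cos 60° × (30.4° × π/180) = 6371 × 0.5000 × 0.5306 ≈ 1690 km.

1690 km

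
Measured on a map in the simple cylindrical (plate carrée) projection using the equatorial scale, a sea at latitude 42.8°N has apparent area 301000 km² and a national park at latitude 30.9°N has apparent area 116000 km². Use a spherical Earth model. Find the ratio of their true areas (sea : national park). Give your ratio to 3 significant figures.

Plate carrée has h = 1 and k = sec φ, giving areal scale sec φ; true area = (apparent area) · cos φ.
True area of sea: 301000 × cos(42.8°) = 301000 × 0.7337 = 220900 km².
True area of national park: 116000 × cos(30.9°) = 116000 × 0.8581 = 99540 km².
Ratio = 220900 / 99540 ≈ 2.22.

2.22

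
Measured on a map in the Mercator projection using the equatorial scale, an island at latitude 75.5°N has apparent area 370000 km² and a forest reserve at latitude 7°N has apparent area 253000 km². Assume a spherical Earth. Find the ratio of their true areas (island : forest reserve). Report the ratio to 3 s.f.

0.0931

On Mercator the areal scale is sec²φ, so true area = apparent × cos²φ.
True area of island: 370000 × cos²(75.5°) = 370000 × 0.06269 = 23200 km².
True area of forest reserve: 253000 × cos²(7°) = 253000 × 0.9851 = 249200 km².
Ratio = 23200 / 249200 ≈ 0.0931.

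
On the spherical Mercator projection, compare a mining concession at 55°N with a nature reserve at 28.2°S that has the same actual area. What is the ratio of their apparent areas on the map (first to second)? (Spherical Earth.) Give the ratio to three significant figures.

Mercator is conformal with k = sec φ, so areal scale = k² = sec²φ.
At 55°: sec²(55°) = 1/0.5736² = 3.040.
At 28.2°: sec²(28.2°) = 1/0.8813² = 1.288.
Ratio = 3.040/1.288 = cos²(28.2°)/cos²(55°) ≈ 2.36.

2.36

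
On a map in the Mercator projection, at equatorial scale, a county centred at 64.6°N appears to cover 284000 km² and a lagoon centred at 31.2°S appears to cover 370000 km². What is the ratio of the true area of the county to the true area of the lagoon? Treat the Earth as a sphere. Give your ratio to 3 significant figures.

0.193

Since Mercator area scale is 1/cos²φ, the true area equals the apparent area multiplied by cos²φ.
True area of county: 284000 × cos²(64.6°) = 284000 × 0.1840 = 52250 km².
True area of lagoon: 370000 × cos²(31.2°) = 370000 × 0.7316 = 270700 km².
Ratio = 52250 / 270700 ≈ 0.193.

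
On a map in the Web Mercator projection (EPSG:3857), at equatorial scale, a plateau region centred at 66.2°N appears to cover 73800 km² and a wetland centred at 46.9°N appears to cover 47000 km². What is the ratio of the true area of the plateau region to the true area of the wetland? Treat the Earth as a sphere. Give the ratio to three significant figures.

0.548

Since Mercator area scale is 1/cos²φ, the true area equals the apparent area multiplied by cos²φ.
True area of plateau region: 73800 × cos²(66.2°) = 73800 × 0.1628 = 12020 km².
True area of wetland: 47000 × cos²(46.9°) = 47000 × 0.4669 = 21940 km².
Ratio = 12020 / 21940 ≈ 0.548.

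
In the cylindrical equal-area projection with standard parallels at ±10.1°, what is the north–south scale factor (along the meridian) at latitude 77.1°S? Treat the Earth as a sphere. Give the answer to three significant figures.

0.227

A cylindrical equal-area projection with standard parallel φ₀ has meridian scale h = cos φ / cos φ₀ and parallel scale k = cos φ₀ / cos φ (so areas are preserved, h·k = 1).
h = cos 77.1° / cos 10.1° = 0.2233/0.9845 = 0.2268.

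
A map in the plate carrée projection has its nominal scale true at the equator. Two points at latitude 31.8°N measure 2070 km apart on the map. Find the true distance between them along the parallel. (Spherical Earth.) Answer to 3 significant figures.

1760 km

For the equirectangular projection with φ₀ = 0 (plate carrée), h = 1 along meridians and k = sec φ along parallels.
Along the parallel at 31.8°, map distances are exaggerated by k = sec 31.8° = 1.177.
True distance = 2070 / 1.177 = 2070 × cos 31.8° ≈ 1760 km.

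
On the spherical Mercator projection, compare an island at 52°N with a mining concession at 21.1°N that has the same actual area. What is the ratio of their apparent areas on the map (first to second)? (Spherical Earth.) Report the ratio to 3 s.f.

Mercator is conformal with k = sec φ, so areal scale = k² = sec²φ.
At 52°: sec²(52°) = 1/0.6157² = 2.638.
At 21.1°: sec²(21.1°) = 1/0.9330² = 1.149.
Ratio = 2.638/1.149 = cos²(21.1°)/cos²(52°) ≈ 2.30.

2.30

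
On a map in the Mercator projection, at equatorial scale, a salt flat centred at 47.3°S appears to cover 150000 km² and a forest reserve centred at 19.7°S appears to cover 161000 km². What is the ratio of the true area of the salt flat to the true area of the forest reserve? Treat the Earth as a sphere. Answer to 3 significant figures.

0.483

Since Mercator area scale is 1/cos²φ, the true area equals the apparent area multiplied by cos²φ.
True area of salt flat: 150000 × cos²(47.3°) = 150000 × 0.4599 = 68990 km².
True area of forest reserve: 161000 × cos²(19.7°) = 161000 × 0.8864 = 142700 km².
Ratio = 68990 / 142700 ≈ 0.483.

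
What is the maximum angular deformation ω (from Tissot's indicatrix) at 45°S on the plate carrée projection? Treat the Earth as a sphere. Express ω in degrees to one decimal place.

In the plate carrée (x = Rλ, y = Rφ), meridians are true-scale (h = 1) and parallels are stretched by k = sec φ.
At 45°: h = 1.000, k = 1.414; principal scales a = 1.414, b = 1.000.
sin(ω/2) = (a − b)/(a + b) = 0.4142/2.414 = 0.1716, so ω = 2 arcsin(0.1716) ≈ 19.8°.

19.8°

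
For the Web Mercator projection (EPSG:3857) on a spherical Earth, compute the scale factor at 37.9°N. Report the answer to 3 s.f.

The Mercator projection is conformal; its linear scale factor is the same in every direction and equals sec φ = 1/cos φ.
k = 1/cos 37.9° = 1/0.7891 = 1.267.

1.27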